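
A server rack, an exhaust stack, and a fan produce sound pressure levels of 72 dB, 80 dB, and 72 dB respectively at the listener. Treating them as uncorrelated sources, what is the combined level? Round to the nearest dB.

For uncorrelated sources the intensities add, so convert each level to linear form, sum, and take 10·log₁₀ of the total.
Σ 10^(L/10) = 10^(72/10) + 10^(80/10) + 10^(72/10) = 1.317e+08.
L_total = 10·log₁₀(1.317e+08) = 81.20 dB.

81 dB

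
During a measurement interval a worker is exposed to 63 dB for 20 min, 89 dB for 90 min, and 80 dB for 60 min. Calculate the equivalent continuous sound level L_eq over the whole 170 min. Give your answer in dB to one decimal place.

The energy average is taken in the linear domain: L_eq = 10·log₁₀[(Σ tᵢ·10^(Lᵢ/10))/T], T = 170 min.
Σ tᵢ·10^(Lᵢ/10) = 20·10^(63/10) + 90·10^(89/10) + 60·10^(80/10) = 7.753e+10.
L_eq = 10·log₁₀(7.753e+10/170) = 86.59 dB.

86.6 dB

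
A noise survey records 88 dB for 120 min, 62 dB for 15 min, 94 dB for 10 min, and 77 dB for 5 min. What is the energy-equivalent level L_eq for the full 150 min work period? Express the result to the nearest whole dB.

88 dB

Weight each interval's intensity by its duration and average over T = 150 min:
Σ tᵢ·10^(Lᵢ/10) = 120·10^(88/10) + 15·10^(62/10) + 10·10^(94/10) + 5·10^(77/10) = 1.011e+11.
L_eq = 10·log₁₀(1.011e+11/150) = 88.29 dB.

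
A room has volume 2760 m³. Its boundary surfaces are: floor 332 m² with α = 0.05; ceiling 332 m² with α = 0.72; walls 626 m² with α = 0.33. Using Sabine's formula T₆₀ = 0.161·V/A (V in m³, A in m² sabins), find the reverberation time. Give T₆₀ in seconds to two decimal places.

0.96 s

Total absorption A = 332·0.05 + 332·0.72 + 626·0.33 = 462.22 m² sabins.
T₆₀ = 0.161 × 2760 / 462.22 = 0.961 s.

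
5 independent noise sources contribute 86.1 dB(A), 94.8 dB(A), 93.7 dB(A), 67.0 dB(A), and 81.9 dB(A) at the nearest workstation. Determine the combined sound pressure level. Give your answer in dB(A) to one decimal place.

97.7 dB(A)

Incoherent sources combine by intensity addition: L_total = 10·log₁₀(Σ 10^(L_i/10)).
Σ 10^(L/10) = 10^(86.1/10) + 10^(94.8/10) + 10^(93.7/10) + 10^(67.0/10) + 10^(81.9/10) = 5.931e+09.
L_total = 10·log₁₀(5.931e+09) = 97.73 dB(A).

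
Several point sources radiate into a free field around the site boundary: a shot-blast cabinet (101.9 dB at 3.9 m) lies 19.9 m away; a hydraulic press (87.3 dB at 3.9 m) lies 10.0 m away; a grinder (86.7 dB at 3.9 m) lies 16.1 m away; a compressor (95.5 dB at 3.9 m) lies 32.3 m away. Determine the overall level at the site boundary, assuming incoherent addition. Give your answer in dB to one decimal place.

Apply inverse-square spreading to bring every level to the receiver, then sum 10^(L/10).
shot-blast cabinet: 101.9 − 20·log₁₀(19.9/3.9) = 101.9 − 14.16 = 87.74 dB.
hydraulic press: 87.3 − 20·log₁₀(10.0/3.9) = 87.3 − 8.18 = 79.12 dB.
grinder: 86.7 − 20·log₁₀(16.1/3.9) = 86.7 − 12.32 = 74.38 dB.
compressor: 95.5 − 20·log₁₀(32.3/3.9) = 95.5 − 18.36 = 77.14 dB.
Σ 10^(L/10) = 7.557e+08 → L_total = 10·log₁₀(7.557e+08) = 88.78 dB.

88.8 dB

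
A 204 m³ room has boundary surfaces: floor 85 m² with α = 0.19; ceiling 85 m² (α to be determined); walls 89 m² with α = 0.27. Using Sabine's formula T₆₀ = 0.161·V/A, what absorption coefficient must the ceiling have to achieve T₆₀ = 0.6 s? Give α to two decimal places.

0.17

A = 0.161·V/T₆₀ = 0.161·204/0.6 = 54.74 m² sabins.
Absorption from the other surfaces = 85·0.19 + 89·0.27 = 40.18 m², so the ceiling must supply 14.56 m² over 85 m².
α = 14.56/85 = 0.171.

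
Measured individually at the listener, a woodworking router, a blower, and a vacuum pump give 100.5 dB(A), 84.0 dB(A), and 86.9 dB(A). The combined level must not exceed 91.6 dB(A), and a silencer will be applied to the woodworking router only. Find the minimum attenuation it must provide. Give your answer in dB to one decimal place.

Fixed contribution from the other sources: Σ 10^(L/10) = 10^(84.0/10) + 10^(86.9/10) = 7.410e+08 (88.70 dB(A)).
To meet 91.6 dB(A) overall, the treated woodworking router may contribute at most 10^(91.6/10) − 7.410e+08 = 7.045e+08, i.e. 88.48 dB(A).
Required insertion loss = 100.5 − 88.48 = 12.02 dB.

12.0 dB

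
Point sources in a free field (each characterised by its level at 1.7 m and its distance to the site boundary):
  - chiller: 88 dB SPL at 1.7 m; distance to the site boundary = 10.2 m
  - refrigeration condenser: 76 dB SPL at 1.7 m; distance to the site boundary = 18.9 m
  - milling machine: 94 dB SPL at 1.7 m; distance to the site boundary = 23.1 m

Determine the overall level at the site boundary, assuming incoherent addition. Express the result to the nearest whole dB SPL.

Apply inverse-square spreading to bring every level to the receiver, then sum 10^(L/10).
chiller: 88 − 20·log₁₀(10.2/1.7) = 88 − 15.56 = 72.44 dB SPL.
refrigeration condenser: 76 − 20·log₁₀(18.9/1.7) = 76 − 20.92 = 55.08 dB SPL.
milling machine: 94 − 20·log₁₀(23.1/1.7) = 94 − 22.66 = 71.34 dB SPL.
Σ 10^(L/10) = 3.145e+07 → L_total = 10·log₁₀(3.145e+07) = 74.98 dB SPL.

75 dB SPL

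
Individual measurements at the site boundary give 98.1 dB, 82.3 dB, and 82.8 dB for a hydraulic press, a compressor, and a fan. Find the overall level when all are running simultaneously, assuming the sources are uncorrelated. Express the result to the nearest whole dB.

Incoherent sources combine by intensity addition: L_total = 10·log₁₀(Σ 10^(L_i/10)).
Σ 10^(L/10) = 10^(98.1/10) + 10^(82.3/10) + 10^(82.8/10) = 6.817e+09.
L_total = 10·log₁₀(6.817e+09) = 98.34 dB.

98 dB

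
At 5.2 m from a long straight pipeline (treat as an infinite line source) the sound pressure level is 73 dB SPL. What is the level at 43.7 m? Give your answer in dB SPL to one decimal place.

For a line source, L₂ = L₁ − 10·log₁₀(r₂/r₁).
L₂ = 73 − 10·log₁₀(43.7/5.2) = 73 − 9.245 = 63.76 dB SPL.

63.8 dB SPL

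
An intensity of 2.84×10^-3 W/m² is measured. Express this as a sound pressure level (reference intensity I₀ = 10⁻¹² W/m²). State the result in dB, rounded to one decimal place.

94.5 dB

L = 10·log₁₀(I/I₀) = 10·log₁₀(2.84×10^-3/10⁻¹²) = 10·log₁₀(2.84×10^9).
L = 10·(0.4533 + 9) = 94.53 dB.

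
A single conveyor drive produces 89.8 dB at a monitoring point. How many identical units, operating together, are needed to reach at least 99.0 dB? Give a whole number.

The shortfall is 99.0 − 89.8 = 9.2 dB, and N units add 10·log₁₀ N, so need 10·log₁₀ N ≥ 9.2.
N ≥ 10^(9.2/10) = 8.318, so N = 9.

9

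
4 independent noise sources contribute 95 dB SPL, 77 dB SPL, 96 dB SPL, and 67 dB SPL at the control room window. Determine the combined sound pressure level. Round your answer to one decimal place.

Incoherent sources combine by intensity addition: L_total = 10·log₁₀(Σ 10^(L_i/10)).
Σ 10^(L/10) = 10^(95/10) + 10^(77/10) + 10^(96/10) + 10^(67/10) = 7.198e+09.
L_total = 10·log₁₀(7.198e+09) = 98.57 dB SPL.

98.6 dB SPL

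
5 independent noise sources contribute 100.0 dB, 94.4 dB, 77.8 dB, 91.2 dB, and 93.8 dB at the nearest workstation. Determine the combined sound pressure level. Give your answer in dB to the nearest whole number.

102 dB

For uncorrelated sources the intensities add, so convert each level to linear form, sum, and take 10·log₁₀ of the total.
Σ 10^(L/10) = 10^(100.0/10) + 10^(94.4/10) + 10^(77.8/10) + 10^(91.2/10) + 10^(93.8/10) = 1.653e+10.
L_total = 10·log₁₀(1.653e+10) = 102.18 dB.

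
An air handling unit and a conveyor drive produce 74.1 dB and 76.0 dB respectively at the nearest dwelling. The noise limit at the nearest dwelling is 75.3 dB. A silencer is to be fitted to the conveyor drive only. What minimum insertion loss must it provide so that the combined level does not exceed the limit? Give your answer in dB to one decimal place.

6.9 dB

Everything except the conveyor drive sums to 10^(74.1/10) = 2.570e+07 in linear terms, 74.10 dB.
To meet 75.3 dB overall, the treated conveyor drive may contribute at most 10^(75.3/10) − 2.570e+07 = 8.180e+06, i.e. 69.13 dB.
So the conveyor drive must be reduced from 76.0 to 69.13 dB: IL = 6.87 dB.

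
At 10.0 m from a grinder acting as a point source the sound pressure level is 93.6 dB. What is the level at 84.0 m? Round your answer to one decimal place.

For a point source, L₂ = L₁ − 20·log₁₀(r₂/r₁).
L₂ = 93.6 − 20·log₁₀(84.0/10.0) = 93.6 − 18.486 = 75.11 dB.

75.1 dB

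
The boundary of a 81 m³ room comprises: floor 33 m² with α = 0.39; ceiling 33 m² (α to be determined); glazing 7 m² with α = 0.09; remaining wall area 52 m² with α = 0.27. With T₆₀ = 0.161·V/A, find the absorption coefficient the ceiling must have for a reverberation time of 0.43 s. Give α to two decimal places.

From T₆₀ = 0.161·V/A, the target T₆₀ = 0.43 s needs A = 0.161·81/0.43 = 30.33 m².
Absorption from the other surfaces = 33·0.39 + 7·0.09 + 52·0.27 = 27.54 m², so the ceiling must supply 2.79 m² over 33 m².
α = 2.79/33 = 0.084.

0.08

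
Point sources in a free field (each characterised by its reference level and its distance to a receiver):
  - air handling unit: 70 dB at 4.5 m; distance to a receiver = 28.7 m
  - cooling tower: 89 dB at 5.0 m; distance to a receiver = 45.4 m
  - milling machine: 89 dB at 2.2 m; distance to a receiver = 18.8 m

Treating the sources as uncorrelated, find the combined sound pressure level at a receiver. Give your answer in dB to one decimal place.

73.2 dB

First find each source's level at the receiver (point-source: −20·log₁₀(r/r_ref)), then combine on an intensity basis.
air handling unit: 70 − 20·log₁₀(28.7/4.5) = 70 − 16.09 = 53.91 dB.
cooling tower: 89 − 20·log₁₀(45.4/5.0) = 89 − 19.16 = 69.84 dB.
milling machine: 89 − 20·log₁₀(18.8/2.2) = 89 − 18.63 = 70.37 dB.
Σ 10^(L/10) = 2.076e+07 → L_total = 10·log₁₀(2.076e+07) = 73.17 dB.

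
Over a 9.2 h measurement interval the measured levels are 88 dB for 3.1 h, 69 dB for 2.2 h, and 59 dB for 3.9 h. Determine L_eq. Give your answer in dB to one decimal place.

The energy average is taken in the linear domain: L_eq = 10·log₁₀[(Σ tᵢ·10^(Lᵢ/10))/T], T = 9.2 h.
Σ tᵢ·10^(Lᵢ/10) = 3.1·10^(88/10) + 2.2·10^(69/10) + 3.9·10^(59/10) = 1.977e+09.
L_eq = 10·log₁₀(1.977e+09/9.2) = 83.32 dB.

83.3 dB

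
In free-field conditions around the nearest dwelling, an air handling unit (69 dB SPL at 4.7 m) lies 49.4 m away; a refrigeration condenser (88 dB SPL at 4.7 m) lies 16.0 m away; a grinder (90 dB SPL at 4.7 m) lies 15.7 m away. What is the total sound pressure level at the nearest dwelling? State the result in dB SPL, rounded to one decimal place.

81.6 dB SPL

Apply inverse-square spreading to bring every level to the receiver, then sum 10^(L/10).
air handling unit: 69 − 20·log₁₀(49.4/4.7) = 69 − 20.43 = 48.57 dB SPL.
refrigeration condenser: 88 − 20·log₁₀(16.0/4.7) = 88 − 10.64 = 77.36 dB SPL.
grinder: 90 − 20·log₁₀(15.7/4.7) = 90 − 10.48 = 79.52 dB SPL.
Σ 10^(L/10) = 1.441e+08 → L_total = 10·log₁₀(1.441e+08) = 81.59 dB SPL.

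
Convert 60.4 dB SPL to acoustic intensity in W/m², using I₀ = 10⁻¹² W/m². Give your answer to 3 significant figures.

I/I₀ = 10^(60.4/10) = 1.096e+06, so I = 1.096e+06 × 10⁻¹² W/m².

1.10e-06 W/m²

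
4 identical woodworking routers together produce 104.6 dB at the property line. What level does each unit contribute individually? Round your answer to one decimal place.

98.6 dB

4 equal contributions raise the level by 10·log₁₀ 4 = 6.021 dB, so each unit alone gives 104.6 − 6.021.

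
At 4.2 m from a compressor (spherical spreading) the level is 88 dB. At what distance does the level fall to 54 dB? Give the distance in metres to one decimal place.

Point-source spreading drops the level by 20·log₁₀(r₂/r₁); inverting, r₂/r₁ = 10^(ΔL/20).
r₂ = 4.2·10^((88−54)/20) = 4.2·10^(34.0/20) = 210.50 m.

210.5 m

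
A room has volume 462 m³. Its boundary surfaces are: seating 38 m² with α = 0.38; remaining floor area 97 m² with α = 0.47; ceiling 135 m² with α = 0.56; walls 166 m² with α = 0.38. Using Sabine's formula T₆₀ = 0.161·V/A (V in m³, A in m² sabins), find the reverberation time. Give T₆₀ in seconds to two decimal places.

0.37 s

Total absorption A = 38·0.38 + 97·0.47 + 135·0.56 + 166·0.38 = 198.71 m² sabins.
T₆₀ = 0.161·V/A = 0.161·462/198.71 = 0.374 s.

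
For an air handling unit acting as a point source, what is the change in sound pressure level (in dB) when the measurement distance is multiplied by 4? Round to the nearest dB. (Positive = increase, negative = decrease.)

With spherical spreading the level changes by −20·log₁₀(r₂/r₁).
ΔL = −20·log₁₀(4) = -12.04 dB.

-12 dB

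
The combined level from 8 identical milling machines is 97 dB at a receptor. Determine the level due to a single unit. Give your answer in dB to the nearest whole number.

88 dB

Dividing the total intensity by 8 lowers the level by 10·log₁₀ 8 = 9.031 dB: L₁ = 97 − 9.031.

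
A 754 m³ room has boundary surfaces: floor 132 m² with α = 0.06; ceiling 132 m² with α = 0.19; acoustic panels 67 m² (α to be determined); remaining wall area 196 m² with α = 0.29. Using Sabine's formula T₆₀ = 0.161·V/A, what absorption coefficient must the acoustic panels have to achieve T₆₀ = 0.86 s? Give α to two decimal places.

0.77

Required total absorption A = 0.161·754/0.86 = 141.16 m².
Absorption from the other surfaces = 132·0.06 + 132·0.19 + 196·0.29 = 89.84 m², so the acoustic panels must supply 51.32 m² over 67 m².
α = 51.32/67 = 0.766.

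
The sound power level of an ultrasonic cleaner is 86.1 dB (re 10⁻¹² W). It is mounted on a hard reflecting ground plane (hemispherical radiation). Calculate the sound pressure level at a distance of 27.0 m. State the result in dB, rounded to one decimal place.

L_p = L_w − 10·log₁₀(2π·r²) with r = 27.0 m.
2π·r² = 4580 m², 10·log₁₀ of that is 36.609 dB.
L_p = 86.1 − 36.609 = 49.49 dB.

49.5 dB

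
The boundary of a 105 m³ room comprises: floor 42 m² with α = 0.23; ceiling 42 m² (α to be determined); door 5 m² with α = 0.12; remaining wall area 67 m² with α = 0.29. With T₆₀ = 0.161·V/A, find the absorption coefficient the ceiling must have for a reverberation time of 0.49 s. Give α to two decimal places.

0.11

Required total absorption A = 0.161·105/0.49 = 34.50 m².
Absorption from the other surfaces = 42·0.23 + 5·0.12 + 67·0.29 = 29.69 m², so the ceiling must supply 4.81 m² over 42 m².
α = 4.81/42 = 0.115.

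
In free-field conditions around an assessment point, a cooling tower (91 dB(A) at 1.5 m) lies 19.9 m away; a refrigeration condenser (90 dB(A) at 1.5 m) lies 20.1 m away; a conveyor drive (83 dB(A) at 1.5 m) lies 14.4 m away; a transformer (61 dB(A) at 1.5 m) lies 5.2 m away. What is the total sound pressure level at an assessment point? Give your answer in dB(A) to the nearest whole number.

Propagate each source to the receiver with L = L_ref − 20·log₁₀(r/r_ref), then add intensities.
cooling tower: 91 − 20·log₁₀(19.9/1.5) = 91 − 22.46 = 68.54 dB(A).
refrigeration condenser: 90 − 20·log₁₀(20.1/1.5) = 90 − 22.54 = 67.46 dB(A).
conveyor drive: 83 − 20·log₁₀(14.4/1.5) = 83 − 19.65 = 63.35 dB(A).
transformer: 61 − 20·log₁₀(5.2/1.5) = 61 − 10.80 = 50.20 dB(A).
Σ 10^(L/10) = 1.499e+07 → L_total = 10·log₁₀(1.499e+07) = 71.76 dB(A).

72 dB(A)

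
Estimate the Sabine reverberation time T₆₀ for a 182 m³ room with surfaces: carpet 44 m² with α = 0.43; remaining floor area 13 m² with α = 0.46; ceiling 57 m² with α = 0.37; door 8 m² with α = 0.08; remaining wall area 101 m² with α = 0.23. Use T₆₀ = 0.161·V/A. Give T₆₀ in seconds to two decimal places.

Summing Sᵢαᵢ: 44·0.43 + 13·0.46 + 57·0.37 + 8·0.08 + 101·0.23 = 69.86 m².
T₆₀ = 0.161 × 182 / 69.86 = 0.419 s.

0.42 s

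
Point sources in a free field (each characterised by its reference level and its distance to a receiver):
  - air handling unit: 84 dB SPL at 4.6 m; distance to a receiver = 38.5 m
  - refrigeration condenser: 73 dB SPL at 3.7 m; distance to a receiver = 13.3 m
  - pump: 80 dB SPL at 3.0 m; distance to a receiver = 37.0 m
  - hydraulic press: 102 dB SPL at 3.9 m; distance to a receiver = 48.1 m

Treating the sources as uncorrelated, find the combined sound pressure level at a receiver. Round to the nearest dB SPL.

80 dB SPL

First find each source's level at the receiver (point-source: −20·log₁₀(r/r_ref)), then combine on an intensity basis.
air handling unit: 84 − 20·log₁₀(38.5/4.6) = 84 − 18.45 = 65.55 dB SPL.
refrigeration condenser: 73 − 20·log₁₀(13.3/3.7) = 73 − 11.11 = 61.89 dB SPL.
pump: 80 − 20·log₁₀(37.0/3.0) = 80 − 21.82 = 58.18 dB SPL.
hydraulic press: 102 − 20·log₁₀(48.1/3.9) = 102 − 21.82 = 80.18 dB SPL.
Σ 10^(L/10) = 1.100e+08 → L_total = 10·log₁₀(1.100e+08) = 80.41 dB SPL.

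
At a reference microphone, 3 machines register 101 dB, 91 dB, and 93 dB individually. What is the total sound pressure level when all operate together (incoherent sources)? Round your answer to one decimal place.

102.0 dB

For uncorrelated sources the intensities add, so convert each level to linear form, sum, and take 10·log₁₀ of the total.
Σ 10^(L/10) = 10^(101/10) + 10^(91/10) + 10^(93/10) = 1.584e+10.
L_total = 10·log₁₀(1.584e+10) = 102.00 dB.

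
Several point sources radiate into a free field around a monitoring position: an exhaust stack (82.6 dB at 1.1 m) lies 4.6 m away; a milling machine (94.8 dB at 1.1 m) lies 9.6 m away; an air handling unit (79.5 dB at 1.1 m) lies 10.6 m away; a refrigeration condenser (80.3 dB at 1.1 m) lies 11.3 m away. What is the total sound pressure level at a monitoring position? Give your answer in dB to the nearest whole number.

77 dB

First find each source's level at the receiver (point-source: −20·log₁₀(r/r_ref)), then combine on an intensity basis.
exhaust stack: 82.6 − 20·log₁₀(4.6/1.1) = 82.6 − 12.43 = 70.17 dB.
milling machine: 94.8 − 20·log₁₀(9.6/1.1) = 94.8 − 18.82 = 75.98 dB.
air handling unit: 79.5 − 20·log₁₀(10.6/1.1) = 79.5 − 19.68 = 59.82 dB.
refrigeration condenser: 80.3 − 20·log₁₀(11.3/1.1) = 80.3 − 20.23 = 60.07 dB.
Σ 10^(L/10) = 5.203e+07 → L_total = 10·log₁₀(5.203e+07) = 77.16 dB.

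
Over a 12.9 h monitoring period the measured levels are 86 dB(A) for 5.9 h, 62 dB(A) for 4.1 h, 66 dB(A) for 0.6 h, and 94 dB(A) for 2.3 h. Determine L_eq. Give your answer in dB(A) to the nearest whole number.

Weight each interval's intensity by its duration and average over T = 12.9 h:
Σ tᵢ·10^(Lᵢ/10) = 5.9·10^(86/10) + 4.1·10^(62/10) + 0.6·10^(66/10) + 2.3·10^(94/10) = 8.135e+09.
L_eq = 10·log₁₀(8.135e+09/12.9) = 88.00 dB(A).

88 dB(A)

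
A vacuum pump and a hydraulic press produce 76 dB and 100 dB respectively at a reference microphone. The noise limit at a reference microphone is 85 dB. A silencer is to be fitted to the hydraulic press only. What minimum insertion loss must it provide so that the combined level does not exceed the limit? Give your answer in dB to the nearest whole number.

Fixed contribution from the other source: Σ 10^(L/10) = 10^(76/10) = 3.981e+07 (76.00 dB).
The limit corresponds to 10^(85/10) = 3.162e+08; subtracting the fixed part leaves 2.764e+08 for the hydraulic press, i.e. 84.42 dB.
Required insertion loss = 100 − 84.42 = 15.58 dB.

16 dB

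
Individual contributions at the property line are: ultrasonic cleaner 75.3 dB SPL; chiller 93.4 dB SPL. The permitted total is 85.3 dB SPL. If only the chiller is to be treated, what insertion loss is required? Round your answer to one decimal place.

The untreated sources together contribute 10^(75.3/10) = 3.388e+07, i.e. 75.30 dB SPL.
The limit corresponds to 10^(85.3/10) = 3.388e+08; subtracting the fixed part leaves 3.050e+08 for the chiller, i.e. 84.84 dB SPL.
Required insertion loss = 93.4 − 84.84 = 8.56 dB.

8.6 dB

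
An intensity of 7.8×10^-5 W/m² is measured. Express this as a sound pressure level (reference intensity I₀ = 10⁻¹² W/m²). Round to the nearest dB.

79 dB

L = 10·log₁₀(I/I₀) = 10·log₁₀(7.8×10^-5/10⁻¹²) = 10·log₁₀(7.8×10^7).
L = 10·(0.8921 + 7) = 78.92 dB.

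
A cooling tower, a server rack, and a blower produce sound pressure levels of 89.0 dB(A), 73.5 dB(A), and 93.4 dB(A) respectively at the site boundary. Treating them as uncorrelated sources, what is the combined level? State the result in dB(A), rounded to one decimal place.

For uncorrelated sources the intensities add, so convert each level to linear form, sum, and take 10·log₁₀ of the total.
Σ 10^(L/10) = 10^(89.0/10) + 10^(73.5/10) + 10^(93.4/10) = 3.004e+09.
L_total = 10·log₁₀(3.004e+09) = 94.78 dB(A).

94.8 dB(A)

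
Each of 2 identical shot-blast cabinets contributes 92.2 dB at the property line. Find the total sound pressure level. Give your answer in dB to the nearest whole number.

With 2 equal, uncorrelated contributions the intensity is 2× that of one unit, giving a rise of 10·log₁₀ 2.
L_total = 92.2 + 10·log₁₀(2) = 92.2 + 3.010 = 95.21 dB.

95 dB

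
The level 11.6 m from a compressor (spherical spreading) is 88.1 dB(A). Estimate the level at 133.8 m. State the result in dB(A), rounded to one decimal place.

For a point source, L₂ = L₁ − 20·log₁₀(r₂/r₁).
L₂ = 88.1 − 20·log₁₀(133.8/11.6) = 88.1 − 21.240 = 66.86 dB(A).

66.9 dB(A)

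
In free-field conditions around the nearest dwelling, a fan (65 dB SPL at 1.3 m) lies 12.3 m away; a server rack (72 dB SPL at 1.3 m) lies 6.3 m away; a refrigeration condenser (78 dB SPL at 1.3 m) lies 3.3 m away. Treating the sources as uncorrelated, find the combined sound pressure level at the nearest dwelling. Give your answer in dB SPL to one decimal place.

Apply inverse-square spreading to bring every level to the receiver, then sum 10^(L/10).
fan: 65 − 20·log₁₀(12.3/1.3) = 65 − 19.52 = 45.48 dB SPL.
server rack: 72 − 20·log₁₀(6.3/1.3) = 72 − 13.71 = 58.29 dB SPL.
refrigeration condenser: 78 − 20·log₁₀(3.3/1.3) = 78 − 8.09 = 69.91 dB SPL.
Σ 10^(L/10) = 1.050e+07 → L_total = 10·log₁₀(1.050e+07) = 70.21 dB SPL.

70.2 dB SPL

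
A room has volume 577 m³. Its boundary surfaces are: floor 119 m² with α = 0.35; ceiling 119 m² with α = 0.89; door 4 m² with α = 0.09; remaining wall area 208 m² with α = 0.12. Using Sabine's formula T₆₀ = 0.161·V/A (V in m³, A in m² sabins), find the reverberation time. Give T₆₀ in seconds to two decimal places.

0.54 s

A = Σ Sᵢαᵢ = 119·0.35 + 119·0.89 + 4·0.09 + 208·0.12 = 172.88 m².
T₆₀ = 0.161 × 577 / 172.88 = 0.537 s.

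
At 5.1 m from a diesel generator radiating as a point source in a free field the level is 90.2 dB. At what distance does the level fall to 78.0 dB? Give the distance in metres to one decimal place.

The 12.2 dB drop corresponds to a distance ratio of 10^(12.2/20) for a point source.
r₂ = 5.1·10^((90.2−78.0)/20) = 5.1·10^(12.2/20) = 20.78 m.

20.8 m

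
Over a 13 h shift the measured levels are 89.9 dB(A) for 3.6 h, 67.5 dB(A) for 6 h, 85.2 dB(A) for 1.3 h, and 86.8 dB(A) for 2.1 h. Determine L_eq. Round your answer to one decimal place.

Weight each interval's intensity by its duration and average over T = 13 h:
Σ tᵢ·10^(Lᵢ/10) = 3.6·10^(89.9/10) + 6·10^(67.5/10) + 1.3·10^(85.2/10) + 2.1·10^(86.8/10) = 4.987e+09.
L_eq = 10·log₁₀(4.987e+09/13) = 85.84 dB(A).

85.8 dB(A)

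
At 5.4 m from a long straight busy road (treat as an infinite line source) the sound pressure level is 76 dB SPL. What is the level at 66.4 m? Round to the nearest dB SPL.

For a line source, L₂ = L₁ − 10·log₁₀(r₂/r₁).
L₂ = 76 − 10·log₁₀(66.4/5.4) = 76 − 10.898 = 65.10 dB SPL.

65 dB SPL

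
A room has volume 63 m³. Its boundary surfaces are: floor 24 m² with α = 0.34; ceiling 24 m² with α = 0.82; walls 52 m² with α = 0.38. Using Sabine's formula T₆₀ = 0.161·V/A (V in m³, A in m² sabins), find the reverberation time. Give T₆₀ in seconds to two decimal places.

A = Σ Sᵢαᵢ = 24·0.34 + 24·0.82 + 52·0.38 = 47.60 m².
T₆₀ = 0.161 × 63 / 47.60 = 0.213 s.

0.21 s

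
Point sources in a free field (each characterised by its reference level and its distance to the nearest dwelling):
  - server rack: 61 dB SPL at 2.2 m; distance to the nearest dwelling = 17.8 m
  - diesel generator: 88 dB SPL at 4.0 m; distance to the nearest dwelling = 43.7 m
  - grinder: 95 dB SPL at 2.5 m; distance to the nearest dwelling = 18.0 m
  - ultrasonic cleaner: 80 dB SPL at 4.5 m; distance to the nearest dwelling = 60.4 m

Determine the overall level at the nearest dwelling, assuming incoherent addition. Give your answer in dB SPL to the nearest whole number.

78 dB SPL

Propagate each source to the receiver with L = L_ref − 20·log₁₀(r/r_ref), then add intensities.
server rack: 61 − 20·log₁₀(17.8/2.2) = 61 − 18.16 = 42.84 dB SPL.
diesel generator: 88 − 20·log₁₀(43.7/4.0) = 88 − 20.77 = 67.23 dB SPL.
grinder: 95 − 20·log₁₀(18.0/2.5) = 95 − 17.15 = 77.85 dB SPL.
ultrasonic cleaner: 80 − 20·log₁₀(60.4/4.5) = 80 − 22.56 = 57.44 dB SPL.
Σ 10^(L/10) = 6.686e+07 → L_total = 10·log₁₀(6.686e+07) = 78.25 dB SPL.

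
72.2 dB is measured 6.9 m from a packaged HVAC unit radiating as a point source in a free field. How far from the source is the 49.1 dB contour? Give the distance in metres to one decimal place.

Point-source spreading drops the level by 20·log₁₀(r₂/r₁); inverting, r₂/r₁ = 10^(ΔL/20).
r₂ = 6.9·10^((72.2−49.1)/20) = 6.9·10^(23.1/20) = 98.59 m.

98.6 m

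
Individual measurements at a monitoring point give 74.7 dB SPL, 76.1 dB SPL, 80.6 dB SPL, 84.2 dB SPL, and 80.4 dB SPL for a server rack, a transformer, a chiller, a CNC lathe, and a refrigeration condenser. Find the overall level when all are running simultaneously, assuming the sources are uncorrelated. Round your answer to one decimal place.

Incoherent sources combine by intensity addition: L_total = 10·log₁₀(Σ 10^(L_i/10)).
Σ 10^(L/10) = 10^(74.7/10) + 10^(76.1/10) + 10^(80.6/10) + 10^(84.2/10) + 10^(80.4/10) = 5.577e+08.
L_total = 10·log₁₀(5.577e+08) = 87.46 dB SPL.

87.5 dB SPL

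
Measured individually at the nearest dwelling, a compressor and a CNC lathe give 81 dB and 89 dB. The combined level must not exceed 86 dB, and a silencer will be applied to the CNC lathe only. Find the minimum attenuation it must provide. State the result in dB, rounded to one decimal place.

4.7 dB

Everything except the CNC lathe sums to 10^(81/10) = 1.259e+08 in linear terms, 81.00 dB.
To meet 86 dB overall, the treated CNC lathe may contribute at most 10^(86/10) − 1.259e+08 = 2.722e+08, i.e. 84.35 dB.
Required insertion loss = 89 − 84.35 = 4.65 dB.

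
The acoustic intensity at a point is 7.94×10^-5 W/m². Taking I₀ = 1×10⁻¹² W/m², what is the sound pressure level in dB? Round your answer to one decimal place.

L = 10·log₁₀(I/I₀) = 10·log₁₀(7.94×10^-5/10⁻¹²) = 10·log₁₀(7.94×10^7).
L = 10·(0.8998 + 7) = 79.00 dB.

79.0 dB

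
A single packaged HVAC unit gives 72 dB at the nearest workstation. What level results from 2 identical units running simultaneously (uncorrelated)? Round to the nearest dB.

75 dB

With 2 equal, uncorrelated contributions the intensity is 2× that of one unit, giving a rise of 10·log₁₀ 2.
L_total = 72 + 10·log₁₀(2) = 72 + 3.010 = 75.01 dB.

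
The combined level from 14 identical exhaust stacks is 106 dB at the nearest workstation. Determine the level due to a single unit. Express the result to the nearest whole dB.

95 dB

14 equal contributions raise the level by 10·log₁₀ 14 = 11.461 dB, so each unit alone gives 106 − 11.461.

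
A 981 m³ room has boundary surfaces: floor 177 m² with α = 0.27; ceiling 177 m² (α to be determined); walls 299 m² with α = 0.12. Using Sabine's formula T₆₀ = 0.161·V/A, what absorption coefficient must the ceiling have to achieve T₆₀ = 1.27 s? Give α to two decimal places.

A = 0.161·V/T₆₀ = 0.161·981/1.27 = 124.36 m² sabins.
Absorption from the other surfaces = 177·0.27 + 299·0.12 = 83.67 m², so the ceiling must supply 40.69 m² over 177 m².
α = 40.69/177 = 0.230.

0.23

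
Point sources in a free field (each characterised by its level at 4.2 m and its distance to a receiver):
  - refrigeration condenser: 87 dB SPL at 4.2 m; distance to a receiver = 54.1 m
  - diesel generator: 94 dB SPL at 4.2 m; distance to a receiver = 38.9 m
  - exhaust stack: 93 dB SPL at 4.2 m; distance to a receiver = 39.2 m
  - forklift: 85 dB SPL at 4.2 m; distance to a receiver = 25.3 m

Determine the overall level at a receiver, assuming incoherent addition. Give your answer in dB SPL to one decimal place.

Propagate each source to the receiver with L = L_ref − 20·log₁₀(r/r_ref), then add intensities.
refrigeration condenser: 87 − 20·log₁₀(54.1/4.2) = 87 − 22.20 = 64.80 dB SPL.
diesel generator: 94 − 20·log₁₀(38.9/4.2) = 94 − 19.33 = 74.67 dB SPL.
exhaust stack: 93 − 20·log₁₀(39.2/4.2) = 93 − 19.40 = 73.60 dB SPL.
forklift: 85 − 20·log₁₀(25.3/4.2) = 85 − 15.60 = 69.40 dB SPL.
Σ 10^(L/10) = 6.392e+07 → L_total = 10·log₁₀(6.392e+07) = 78.06 dB SPL.

78.1 dB SPL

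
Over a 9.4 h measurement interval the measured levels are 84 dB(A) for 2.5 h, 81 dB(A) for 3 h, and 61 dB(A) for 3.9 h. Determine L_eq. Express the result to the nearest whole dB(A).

Weight each interval's intensity by its duration and average over T = 9.4 h:
Σ tᵢ·10^(Lᵢ/10) = 2.5·10^(84/10) + 3·10^(81/10) + 3.9·10^(61/10) = 1.011e+09.
L_eq = 10·log₁₀(1.011e+09/9.4) = 80.31 dB(A).

80 dB(A)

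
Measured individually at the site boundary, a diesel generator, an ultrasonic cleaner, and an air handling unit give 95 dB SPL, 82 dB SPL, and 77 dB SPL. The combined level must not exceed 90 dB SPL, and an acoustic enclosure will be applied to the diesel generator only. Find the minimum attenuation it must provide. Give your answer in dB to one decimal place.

Everything except the diesel generator sums to 10^(82/10) + 10^(77/10) = 2.086e+08 in linear terms, 83.19 dB SPL.
To meet 90 dB SPL overall, the treated diesel generator may contribute at most 10^(90/10) − 2.086e+08 = 7.914e+08, i.e. 88.98 dB SPL.
Required insertion loss = 95 − 88.98 = 6.02 dB.

6.0 dB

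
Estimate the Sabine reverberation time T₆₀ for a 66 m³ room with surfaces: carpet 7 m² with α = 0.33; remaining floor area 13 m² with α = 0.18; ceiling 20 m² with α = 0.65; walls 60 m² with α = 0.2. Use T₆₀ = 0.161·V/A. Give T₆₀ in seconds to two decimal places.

0.36 s

Summing Sᵢαᵢ: 7·0.33 + 13·0.18 + 20·0.65 + 60·0.2 = 29.65 m².
T₆₀ = 0.161·V/A = 0.161·66/29.65 = 0.358 s.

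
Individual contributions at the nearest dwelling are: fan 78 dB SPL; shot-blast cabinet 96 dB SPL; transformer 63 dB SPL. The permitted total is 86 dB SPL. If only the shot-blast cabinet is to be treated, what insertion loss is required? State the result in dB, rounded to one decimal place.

10.8 dB

Everything except the shot-blast cabinet sums to 10^(78/10) + 10^(63/10) = 6.509e+07 in linear terms, 78.14 dB SPL.
To meet 86 dB SPL overall, the treated shot-blast cabinet may contribute at most 10^(86/10) − 6.509e+07 = 3.330e+08, i.e. 85.22 dB SPL.
Required insertion loss = 96 − 85.22 = 10.78 dB.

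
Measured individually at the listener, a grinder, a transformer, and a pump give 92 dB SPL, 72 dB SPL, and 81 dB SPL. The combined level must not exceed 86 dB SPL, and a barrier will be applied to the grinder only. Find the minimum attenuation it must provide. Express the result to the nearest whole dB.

The untreated sources together contribute 10^(72/10) + 10^(81/10) = 1.417e+08, i.e. 81.51 dB SPL.
The limit corresponds to 10^(86/10) = 3.981e+08; subtracting the fixed part leaves 2.564e+08 for the grinder, i.e. 84.09 dB SPL.
So the grinder must be reduced from 92 to 84.09 dB SPL: IL = 7.91 dB.

8 dB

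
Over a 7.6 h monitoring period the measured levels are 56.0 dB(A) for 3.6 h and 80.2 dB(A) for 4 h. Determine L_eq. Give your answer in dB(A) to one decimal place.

77.4 dB(A)

Weight each interval's intensity by its duration and average over T = 7.6 h:
Σ tᵢ·10^(Lᵢ/10) = 3.6·10^(56.0/10) + 4·10^(80.2/10) = 4.203e+08.
L_eq = 10·log₁₀(4.203e+08/7.6) = 77.43 dB(A).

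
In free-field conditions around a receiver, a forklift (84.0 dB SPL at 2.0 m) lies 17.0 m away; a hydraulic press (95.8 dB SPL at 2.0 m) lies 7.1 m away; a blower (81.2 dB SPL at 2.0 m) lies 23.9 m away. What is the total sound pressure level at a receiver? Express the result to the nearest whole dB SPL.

85 dB SPL

First find each source's level at the receiver (point-source: −20·log₁₀(r/r_ref)), then combine on an intensity basis.
forklift: 84.0 − 20·log₁₀(17.0/2.0) = 84.0 − 18.59 = 65.41 dB SPL.
hydraulic press: 95.8 − 20·log₁₀(7.1/2.0) = 95.8 − 11.00 = 84.80 dB SPL.
blower: 81.2 − 20·log₁₀(23.9/2.0) = 81.2 − 21.55 = 59.65 dB SPL.
Σ 10^(L/10) = 3.061e+08 → L_total = 10·log₁₀(3.061e+08) = 84.86 dB SPL.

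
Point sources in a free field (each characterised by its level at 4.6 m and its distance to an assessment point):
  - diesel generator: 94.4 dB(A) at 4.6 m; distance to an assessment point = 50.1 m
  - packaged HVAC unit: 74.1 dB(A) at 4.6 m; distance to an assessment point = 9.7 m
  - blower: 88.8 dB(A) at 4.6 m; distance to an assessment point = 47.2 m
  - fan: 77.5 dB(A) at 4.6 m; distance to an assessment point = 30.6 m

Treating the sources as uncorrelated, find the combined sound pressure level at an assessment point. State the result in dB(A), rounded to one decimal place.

75.7 dB(A)

Propagate each source to the receiver with L = L_ref − 20·log₁₀(r/r_ref), then add intensities.
diesel generator: 94.4 − 20·log₁₀(50.1/4.6) = 94.4 − 20.74 = 73.66 dB(A).
packaged HVAC unit: 74.1 − 20·log₁₀(9.7/4.6) = 74.1 − 6.48 = 67.62 dB(A).
blower: 88.8 − 20·log₁₀(47.2/4.6) = 88.8 − 20.22 = 68.58 dB(A).
fan: 77.5 − 20·log₁₀(30.6/4.6) = 77.5 − 16.46 = 61.04 dB(A).
Σ 10^(L/10) = 3.748e+07 → L_total = 10·log₁₀(3.748e+07) = 75.74 dB(A).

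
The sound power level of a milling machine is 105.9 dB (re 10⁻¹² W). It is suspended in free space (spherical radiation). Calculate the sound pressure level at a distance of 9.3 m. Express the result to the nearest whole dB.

Free-field spherical radiation: L_p = L_w − 10·log₁₀(4π·r²), r = 9.3 m.
4π·r² = 1087 m², 10·log₁₀ of that is 30.362 dB.
L_p = 105.9 − 30.362 = 75.54 dB.

76 dB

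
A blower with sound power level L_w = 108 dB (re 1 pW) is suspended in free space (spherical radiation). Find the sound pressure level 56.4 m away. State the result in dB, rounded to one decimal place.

The power spreads over a sphere of area 4π·r², so L_p = L_w − 10·log₁₀(4π·r²).
4π·r² = 3.997e+04 m², 10·log₁₀ of that is 46.018 dB.
L_p = 108 − 46.018 = 61.98 dB.

62.0 dB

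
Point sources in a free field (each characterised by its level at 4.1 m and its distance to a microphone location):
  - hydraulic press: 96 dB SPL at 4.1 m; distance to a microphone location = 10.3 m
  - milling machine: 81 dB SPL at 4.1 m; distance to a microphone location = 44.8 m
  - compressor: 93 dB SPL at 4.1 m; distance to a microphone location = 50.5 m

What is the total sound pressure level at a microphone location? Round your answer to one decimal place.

88.1 dB SPL

Propagate each source to the receiver with L = L_ref − 20·log₁₀(r/r_ref), then add intensities.
hydraulic press: 96 − 20·log₁₀(10.3/4.1) = 96 − 8.00 = 88.00 dB SPL.
milling machine: 81 − 20·log₁₀(44.8/4.1) = 81 − 20.77 = 60.23 dB SPL.
compressor: 93 − 20·log₁₀(50.5/4.1) = 93 − 21.81 = 71.19 dB SPL.
Σ 10^(L/10) = 6.450e+08 → L_total = 10·log₁₀(6.450e+08) = 88.10 dB SPL.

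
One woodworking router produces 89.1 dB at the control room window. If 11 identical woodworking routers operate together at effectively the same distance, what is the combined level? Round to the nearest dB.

With 11 equal, uncorrelated contributions the intensity is 11× that of one unit, giving a rise of 10·log₁₀ 11.
L_total = 89.1 + 10·log₁₀(11) = 89.1 + 10.414 = 99.51 dB.

100 dB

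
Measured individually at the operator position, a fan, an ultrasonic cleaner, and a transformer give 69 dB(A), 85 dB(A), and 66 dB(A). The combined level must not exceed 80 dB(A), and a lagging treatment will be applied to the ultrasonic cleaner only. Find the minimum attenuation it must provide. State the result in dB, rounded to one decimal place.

Fixed contribution from the other sources: Σ 10^(L/10) = 10^(69/10) + 10^(66/10) = 1.192e+07 (70.76 dB(A)).
To meet 80 dB(A) overall, the treated ultrasonic cleaner may contribute at most 10^(80/10) − 1.192e+07 = 8.808e+07, i.e. 79.45 dB(A).
Required insertion loss = 85 − 79.45 = 5.55 dB.

5.6 dB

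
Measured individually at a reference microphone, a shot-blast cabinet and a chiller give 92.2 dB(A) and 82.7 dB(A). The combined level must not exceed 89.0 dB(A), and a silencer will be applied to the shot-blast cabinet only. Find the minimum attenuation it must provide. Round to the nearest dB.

4 dB

The untreated sources together contribute 10^(82.7/10) = 1.862e+08, i.e. 82.70 dB(A).
To meet 89.0 dB(A) overall, the treated shot-blast cabinet may contribute at most 10^(89.0/10) − 1.862e+08 = 6.081e+08, i.e. 87.84 dB(A).
So the shot-blast cabinet must be reduced from 92.2 to 87.84 dB(A): IL = 4.36 dB.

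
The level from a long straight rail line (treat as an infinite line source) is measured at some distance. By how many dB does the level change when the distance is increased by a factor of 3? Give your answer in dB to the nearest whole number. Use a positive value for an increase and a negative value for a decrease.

A line source loses 3 dB per doubling of distance; generally ΔL = −10·log₁₀(r₂/r₁).
ΔL = −10·log₁₀(3) = -4.77 dB.

-5 dB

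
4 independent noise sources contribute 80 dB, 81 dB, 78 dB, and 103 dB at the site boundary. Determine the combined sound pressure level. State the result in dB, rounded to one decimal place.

For uncorrelated sources the intensities add, so convert each level to linear form, sum, and take 10·log₁₀ of the total.
Σ 10^(L/10) = 10^(80/10) + 10^(81/10) + 10^(78/10) + 10^(103/10) = 2.024e+10.
L_total = 10·log₁₀(2.024e+10) = 103.06 dB.

103.1 dB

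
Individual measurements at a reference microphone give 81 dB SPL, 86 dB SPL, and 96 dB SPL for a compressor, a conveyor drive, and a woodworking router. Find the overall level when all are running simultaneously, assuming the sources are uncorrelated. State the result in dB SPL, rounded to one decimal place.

For uncorrelated sources the intensities add, so convert each level to linear form, sum, and take 10·log₁₀ of the total.
Σ 10^(L/10) = 10^(81/10) + 10^(86/10) + 10^(96/10) = 4.505e+09.
L_total = 10·log₁₀(4.505e+09) = 96.54 dB SPL.

96.5 dB SPL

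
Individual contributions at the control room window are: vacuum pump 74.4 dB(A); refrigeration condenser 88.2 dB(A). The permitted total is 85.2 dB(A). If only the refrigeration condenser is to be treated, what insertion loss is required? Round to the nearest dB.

3 dB

Fixed contribution from the other source: Σ 10^(L/10) = 10^(74.4/10) = 2.754e+07 (74.40 dB(A)).
The limit corresponds to 10^(85.2/10) = 3.311e+08; subtracting the fixed part leaves 3.036e+08 for the refrigeration condenser, i.e. 84.82 dB(A).
Required insertion loss = 88.2 − 84.82 = 3.38 dB.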